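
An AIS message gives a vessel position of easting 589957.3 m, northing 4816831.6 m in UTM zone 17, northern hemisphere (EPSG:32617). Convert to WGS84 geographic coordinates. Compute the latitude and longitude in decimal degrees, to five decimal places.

Zone 17N: λ₀ = -81°, k₀ = 0.9996, false easting 500000 m.
Meridian distance M = (N − FN)/k₀ = 4818759.1 m.
Inverse transverse Mercator on WGS84 gives φ = 43.49899975°, λ = -79.88729969°.

lat 43.49900°, lon -79.88730°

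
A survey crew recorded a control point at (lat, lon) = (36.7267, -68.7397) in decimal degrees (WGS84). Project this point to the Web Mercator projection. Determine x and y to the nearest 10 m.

x -7652070 m, y 4401080 m

Web Mercator is spherical with R = a = 6378137 m.
x = R·λ = 6378137 × -1.199734092 = -7652068.401 m.
y = R·ln tan(π/4 + φ/2) = 6378137 × 0.690026014 = 4401080.449 m.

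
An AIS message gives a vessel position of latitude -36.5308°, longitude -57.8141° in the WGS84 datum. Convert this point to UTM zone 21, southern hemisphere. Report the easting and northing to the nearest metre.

E 427121 m, N 5956867 m

Zone 21 central meridian λ₀ = 6×21 − 183 = -57°; Δλ = -0.8141°.
Transverse Mercator on WGS84 with k₀ = 0.9996 gives E = 427121.224 m, N = 5956867.243 m.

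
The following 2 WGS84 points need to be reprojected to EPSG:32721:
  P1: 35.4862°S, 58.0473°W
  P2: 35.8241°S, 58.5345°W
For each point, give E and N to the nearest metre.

P1: E 404999 m, N 6072533 m; P2: E 361387 m, N 6034475 m

UTM zone 21S: λ₀ = -57°, k₀ = 0.9996.
P1 (-35.4862°, -58.0473°) → (404999.134, 6072532.976) m.
P2 (-35.8241°, -58.5345°) → (361387.426, 6034474.578) m.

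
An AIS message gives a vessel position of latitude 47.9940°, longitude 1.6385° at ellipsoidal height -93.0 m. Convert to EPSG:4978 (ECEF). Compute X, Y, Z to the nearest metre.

WGS84: a = 6378137 m, e² = 0.006694380; N(φ) = a/√(1−e²sin²φ) = 6389957.756 m.
X = (N+h)·cosφ·cosλ = 4274402.926 m; Y = (N+h)·cosφ·sinλ = 122269.372 m; Z = (N(1−e²)+h)·sinφ = 4716360.793 m.

X 4274403 m, Y 122269 m, Z 4716361 m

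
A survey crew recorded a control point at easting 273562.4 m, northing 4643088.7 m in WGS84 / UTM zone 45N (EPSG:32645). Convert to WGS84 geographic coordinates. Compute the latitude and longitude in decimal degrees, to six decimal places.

Zone 45N: λ₀ = 87°, k₀ = 0.9996, false easting 500000 m.
Meridian distance M = (N − FN)/k₀ = 4644946.7 m.
Inverse transverse Mercator on WGS84 gives φ = 41.90729993°, λ = 84.26990037°.

lat 41.907300°, lon 84.269900°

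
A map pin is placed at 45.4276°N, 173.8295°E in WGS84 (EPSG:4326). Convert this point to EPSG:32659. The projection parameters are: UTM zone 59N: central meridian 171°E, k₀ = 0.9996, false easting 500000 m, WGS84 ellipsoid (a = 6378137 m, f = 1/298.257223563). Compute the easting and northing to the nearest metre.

E 721342 m, N 5034348 m

Zone 59 central meridian λ₀ = 6×59 − 183 = 171°; Δλ = +2.8295°.
Transverse Mercator on WGS84 with k₀ = 0.9996 gives E = 721341.690 m, N = 5034348.047 m.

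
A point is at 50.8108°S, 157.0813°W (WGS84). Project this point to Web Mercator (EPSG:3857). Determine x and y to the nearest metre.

Web Mercator is spherical with R = a = 6378137 m.
x = R·λ = 6378137 × -2.741585878 = -17486210.329 m.
y = R·ln tan(π/4 + φ/2) = 6378137 × -1.032886943 = -6587894.425 m.

x -17486210 m, y -6587894 m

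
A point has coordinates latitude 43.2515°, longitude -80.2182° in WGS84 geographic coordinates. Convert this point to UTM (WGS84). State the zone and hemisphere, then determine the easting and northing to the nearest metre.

Zone 17N: E 563463 m, N 4789041 m

Longitude -80.2182° lies in the 6° band [-84°, -78°), giving zone 17; latitude is north of the equator, so 17N.
Zone 17 central meridian λ₀ = 6×17 − 183 = -81°; Δλ = +0.7818°.
Transverse Mercator on WGS84 with k₀ = 0.9996 gives E = 563462.836 m, N = 4789040.744 m.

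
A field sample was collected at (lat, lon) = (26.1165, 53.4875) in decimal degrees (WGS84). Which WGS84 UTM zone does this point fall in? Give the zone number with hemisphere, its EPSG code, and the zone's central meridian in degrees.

UTM zone = ⌊(λ + 180)/6⌋ + 1; 53.4875° ∈ [48°, 54°) → zone 39.
Hemisphere: N (φ ≥ 0).
Central meridian λ₀ = 6×39 − 183 = 51°.
EPSG code: 32639.

Zone 39N (EPSG:32639), central meridian 51°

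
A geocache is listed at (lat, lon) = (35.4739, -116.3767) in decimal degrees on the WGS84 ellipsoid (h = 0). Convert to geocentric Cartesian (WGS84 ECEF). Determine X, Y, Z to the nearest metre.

WGS84: a = 6378137 m, e² = 0.006694380; N(φ) = a/√(1−e²sin²φ) = 6385339.154 m.
X = (N+h)·cosφ·cosλ = -2310249.620 m; Y = (N+h)·cosφ·sinλ = -4658723.665 m; Z = (N(1−e²)+h)·sinφ = 3680810.094 m.

X -2310250 m, Y -4658724 m, Z 3680810 m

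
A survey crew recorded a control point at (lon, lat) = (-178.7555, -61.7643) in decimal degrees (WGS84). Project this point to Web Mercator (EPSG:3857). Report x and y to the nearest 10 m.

x -19898970 m, y -8803470 m

Web Mercator is spherical with R = a = 6378137 m.
x = R·λ = 6378137 × -3.119872031 = -19898971.236 m.
y = R·ln tan(π/4 + φ/2) = 6378137 × -1.380257175 = -8803469.357 m.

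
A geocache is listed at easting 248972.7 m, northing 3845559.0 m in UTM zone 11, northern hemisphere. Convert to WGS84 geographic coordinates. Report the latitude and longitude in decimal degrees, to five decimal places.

lat 34.72130°, lon -119.74130°

Zone 11N: λ₀ = -117°, k₀ = 0.9996, false easting 500000 m.
Meridian distance M = (N − FN)/k₀ = 3847097.8 m.
Inverse transverse Mercator on WGS84 gives φ = 34.72129995°, λ = -119.74130048°.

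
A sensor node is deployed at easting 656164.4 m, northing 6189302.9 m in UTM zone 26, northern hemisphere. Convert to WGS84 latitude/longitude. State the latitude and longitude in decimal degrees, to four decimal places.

Zone 26N: λ₀ = -27°, k₀ = 0.9996, false easting 500000 m.
Meridian distance M = (N − FN)/k₀ = 6191779.6 m.
Inverse transverse Mercator on WGS84 gives φ = 55.82399987°, λ = -24.50709984°.

lat 55.8240°, lon -24.5071°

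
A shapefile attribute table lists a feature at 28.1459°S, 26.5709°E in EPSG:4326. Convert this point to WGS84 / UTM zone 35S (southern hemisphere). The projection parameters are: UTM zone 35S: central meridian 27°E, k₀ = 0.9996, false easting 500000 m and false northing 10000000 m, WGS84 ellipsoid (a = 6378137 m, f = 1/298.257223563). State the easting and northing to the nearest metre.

E 457867 m, N 6886561 m

Zone 35 central meridian λ₀ = 6×35 − 183 = 27°; Δλ = -0.4291°.
Transverse Mercator on WGS84 with k₀ = 0.9996 gives E = 457866.547 m, N = 6886560.942 m.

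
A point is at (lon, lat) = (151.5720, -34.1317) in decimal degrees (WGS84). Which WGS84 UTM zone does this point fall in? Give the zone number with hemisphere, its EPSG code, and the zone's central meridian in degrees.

UTM zone = ⌊(λ + 180)/6⌋ + 1; 151.5720° ∈ [150°, 156°) → zone 56.
Hemisphere: S (φ < 0).
Central meridian λ₀ = 6×56 − 183 = 153°.
EPSG code: 32756.

Zone 56S (EPSG:32756), central meridian 153°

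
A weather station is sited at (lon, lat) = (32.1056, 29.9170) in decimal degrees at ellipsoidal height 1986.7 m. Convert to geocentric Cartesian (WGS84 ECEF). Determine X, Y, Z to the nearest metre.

WGS84: a = 6378137 m, e² = 0.006694380; N(φ) = a/√(1−e²sin²φ) = 6383454.090 m.
X = (N+h)·cosφ·cosλ = 4688170.792 m; Y = (N+h)·cosφ·sinλ = 2941522.557 m; Z = (N(1−e²)+h)·sinφ = 3163393.227 m.

X 4688171 m, Y 2941523 m, Z 3163393 m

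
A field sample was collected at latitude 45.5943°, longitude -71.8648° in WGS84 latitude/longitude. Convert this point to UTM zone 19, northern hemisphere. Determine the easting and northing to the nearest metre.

Zone 19 central meridian λ₀ = 6×19 − 183 = -69°; Δλ = -2.8648°.
Transverse Mercator on WGS84 with k₀ = 0.9996 gives E = 276558.082 m, N = 5052965.408 m.

E 276558 m, N 5052965 m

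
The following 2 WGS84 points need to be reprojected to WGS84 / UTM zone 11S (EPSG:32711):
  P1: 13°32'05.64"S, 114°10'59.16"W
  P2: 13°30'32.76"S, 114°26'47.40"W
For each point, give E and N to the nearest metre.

UTM zone 11S: λ₀ = -117°, k₀ = 0.9996.
P1 (-13.5349°, -114.1831°) → (804911.173, 8501955.238) m.
P2 (-13.5091°, -114.4465°) → (776411.804, 8505124.173) m.

P1: E 804911 m, N 8501955 m; P2: E 776412 m, N 8505124 m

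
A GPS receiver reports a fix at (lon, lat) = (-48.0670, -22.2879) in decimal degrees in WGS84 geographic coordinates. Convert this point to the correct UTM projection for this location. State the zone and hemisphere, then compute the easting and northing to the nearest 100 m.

Zone 22S: E 802200 m, N 7532400 m

Longitude -48.0670° lies in the 6° band [-54°, -48°), giving zone 22; latitude is south of the equator, so 22S.
Zone 22 central meridian λ₀ = 6×22 − 183 = -51°; Δλ = +2.9330°.
Transverse Mercator on WGS84 with k₀ = 0.9996 gives E = 802226.519 m, N = 7532370.430 m.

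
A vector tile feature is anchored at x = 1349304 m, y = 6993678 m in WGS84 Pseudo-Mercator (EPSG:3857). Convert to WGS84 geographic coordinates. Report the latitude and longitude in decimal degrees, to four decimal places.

R = 6378137 m. λ = x/R = 12.12100406°.
φ = 2·arctan(exp(y/R)) − 90° = 2·arctan(2.99369) − 90° = 53.05770001°.

lat 53.0577°, lon 12.1210°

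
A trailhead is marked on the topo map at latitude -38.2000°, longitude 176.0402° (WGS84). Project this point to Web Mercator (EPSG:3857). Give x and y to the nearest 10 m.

Web Mercator is spherical with R = a = 6378137 m.
x = R·λ = 6378137 × 3.072481106 = 19596705.423 m.
y = R·ln tan(π/4 + φ/2) = 6378137 × -0.722423767 = -4607717.759 m.

x 19596710 m, y -4607720 m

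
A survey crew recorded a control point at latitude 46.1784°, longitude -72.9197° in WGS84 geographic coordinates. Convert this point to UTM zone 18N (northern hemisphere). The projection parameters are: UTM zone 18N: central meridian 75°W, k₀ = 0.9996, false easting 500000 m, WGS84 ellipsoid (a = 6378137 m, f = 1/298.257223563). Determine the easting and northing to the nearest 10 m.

E 660560 m, N 5115970 m

Zone 18 central meridian λ₀ = 6×18 − 183 = -75°; Δλ = +2.0803°.
Transverse Mercator on WGS84 with k₀ = 0.9996 gives E = 660562.559 m, N = 5115972.790 m.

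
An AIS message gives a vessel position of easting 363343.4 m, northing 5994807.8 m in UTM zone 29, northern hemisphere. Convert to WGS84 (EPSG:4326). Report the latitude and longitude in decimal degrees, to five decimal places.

Zone 29N: λ₀ = -9°, k₀ = 0.9996, false easting 500000 m.
Meridian distance M = (N − FN)/k₀ = 5997206.7 m.
Inverse transverse Mercator on WGS84 gives φ = 54.08330012°, λ = -11.08910011°.

lat 54.08330°, lon -11.08910°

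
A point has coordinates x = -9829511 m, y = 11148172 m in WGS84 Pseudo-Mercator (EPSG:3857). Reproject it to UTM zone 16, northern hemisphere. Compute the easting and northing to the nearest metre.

E 450958 m, N 7793462 m

Web Mercator inverse (R = 6378137 m) → φ = 70.24269913°, λ = -88.29999967°.
UTM 16N forward: E = 450958.118 m, N = 7793462.321 m.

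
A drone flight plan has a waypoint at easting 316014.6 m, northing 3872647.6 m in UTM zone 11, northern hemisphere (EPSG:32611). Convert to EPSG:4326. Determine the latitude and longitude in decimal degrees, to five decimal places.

lat 34.97970°, lon -119.01560°

Zone 11N: λ₀ = -117°, k₀ = 0.9996, false easting 500000 m.
Meridian distance M = (N − FN)/k₀ = 3874197.3 m.
Inverse transverse Mercator on WGS84 gives φ = 34.97970004°, λ = -119.01560042°.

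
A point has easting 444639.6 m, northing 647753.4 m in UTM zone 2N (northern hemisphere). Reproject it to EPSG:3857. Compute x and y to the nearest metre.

Unproject from UTM 2N (λ₀ = -171°) → φ = 5.86000027°, λ = -171.50009971°.
Web Mercator (R = 6378137 m): x = -19091303.770 m, y = 653472.510 m.

x -19091304 m, y 653473 m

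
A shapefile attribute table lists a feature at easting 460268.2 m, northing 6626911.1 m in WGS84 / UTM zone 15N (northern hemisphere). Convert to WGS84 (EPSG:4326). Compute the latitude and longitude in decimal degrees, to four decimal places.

lat 59.7781°, lon -93.7076°

Zone 15N: λ₀ = -93°, k₀ = 0.9996, false easting 500000 m.
Meridian distance M = (N − FN)/k₀ = 6629562.9 m.
Inverse transverse Mercator on WGS84 gives φ = 59.77809989°, λ = -93.70760003°.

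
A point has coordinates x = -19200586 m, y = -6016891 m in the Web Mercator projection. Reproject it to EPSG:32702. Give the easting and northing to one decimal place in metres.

Web Mercator inverse (R = 6378137 m) → φ = -47.45640020°, λ = -172.48179868°.
UTM 2S forward: E = 388309.349 m, N = 4743051.5498 m.

E 388309.3 m, N 4743051.5 m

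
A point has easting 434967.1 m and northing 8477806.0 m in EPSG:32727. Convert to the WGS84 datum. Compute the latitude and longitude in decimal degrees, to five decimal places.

lat -13.76840°, lon -21.60160°

Zone 27S: λ₀ = -21°, k₀ = 0.9996, false easting 500000 m, false northing 10000000 m.
Meridian distance M = (N − FN)/k₀ = -1522803.1 m.
Inverse transverse Mercator on WGS84 gives φ = -13.76840001°, λ = -21.60160043°.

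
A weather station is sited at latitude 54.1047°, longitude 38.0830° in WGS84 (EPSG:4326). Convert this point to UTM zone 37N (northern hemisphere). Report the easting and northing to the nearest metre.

E 440043 m, N 5995559 m

Zone 37 central meridian λ₀ = 6×37 − 183 = 39°; Δλ = -0.9170°.
Transverse Mercator on WGS84 with k₀ = 0.9996 gives E = 440042.799 m, N = 5995559.430 m.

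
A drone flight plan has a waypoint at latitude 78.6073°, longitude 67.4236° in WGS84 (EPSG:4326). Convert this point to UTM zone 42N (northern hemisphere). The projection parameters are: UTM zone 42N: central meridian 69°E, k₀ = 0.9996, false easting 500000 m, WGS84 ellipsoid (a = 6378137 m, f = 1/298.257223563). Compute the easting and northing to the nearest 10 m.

Zone 42 central meridian λ₀ = 6×42 − 183 = 69°; Δλ = -1.5764°.
Transverse Mercator on WGS84 with k₀ = 0.9996 gives E = 465242.122 m, N = 8726614.804 m.

E 465240 m, N 8726610 m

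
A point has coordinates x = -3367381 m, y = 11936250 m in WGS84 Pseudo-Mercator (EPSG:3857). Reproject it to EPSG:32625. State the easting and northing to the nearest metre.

E 592274 m, N 8046962 m

Web Mercator inverse (R = 6378137 m) → φ = 72.50130008°, λ = -30.24969820°.
UTM 25N forward: E = 592273.712 m, N = 8046962.407 m.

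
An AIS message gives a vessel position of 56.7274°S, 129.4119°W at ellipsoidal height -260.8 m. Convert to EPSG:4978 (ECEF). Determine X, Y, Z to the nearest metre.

WGS84: a = 6378137 m, e² = 0.006694380; N(φ) = a/√(1−e²sin²φ) = 6393112.688 m.
X = (N+h)·cosφ·cosλ = -2226731.548 m; Y = (N+h)·cosφ·sinλ = -2709719.718 m; Z = (N(1−e²)+h)·sinφ = -5309088.471 m.

X -2226732 m, Y -2709720 m, Z -5309088 m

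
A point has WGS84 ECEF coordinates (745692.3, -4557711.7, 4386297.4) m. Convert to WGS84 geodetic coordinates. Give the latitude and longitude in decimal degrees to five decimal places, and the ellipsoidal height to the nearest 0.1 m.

λ = atan2(Y, X) = -80.70810024°; p = √(X²+Y²) = 4618310.6 m.
Bowring's method on WGS84 (a = 6378137 m, b = 6356752.314 m) gives φ = 43.71620037°, h = 1364.171 m.

lat 43.71620°, lon -80.70810°, h 1364.2 m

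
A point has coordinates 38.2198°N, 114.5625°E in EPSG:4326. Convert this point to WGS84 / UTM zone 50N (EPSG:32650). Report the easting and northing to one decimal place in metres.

E 286619.1 m, N 4233011.8 m

Zone 50 central meridian λ₀ = 6×50 − 183 = 117°; Δλ = -2.4375°.
Transverse Mercator on WGS84 with k₀ = 0.9996 gives E = 286619.093 m, N = 4233011.805 m.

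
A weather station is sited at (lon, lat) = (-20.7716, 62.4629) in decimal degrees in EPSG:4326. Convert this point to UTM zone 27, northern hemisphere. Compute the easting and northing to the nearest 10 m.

Zone 27 central meridian λ₀ = 6×27 − 183 = -21°; Δλ = +0.2284°.
Transverse Mercator on WGS84 with k₀ = 0.9996 gives E = 511781.057 m, N = 6925770.227 m.

E 511780 m, N 6925770 m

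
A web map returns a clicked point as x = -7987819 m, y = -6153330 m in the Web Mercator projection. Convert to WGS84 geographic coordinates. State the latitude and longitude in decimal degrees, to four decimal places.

lat -48.2786°, lon -71.7558°

R = 6378137 m. λ = x/R = -71.75579894°.
φ = 2·arctan(exp(y/R)) − 90° = 2·arctan(0.38108) − 90° = -48.27860159°.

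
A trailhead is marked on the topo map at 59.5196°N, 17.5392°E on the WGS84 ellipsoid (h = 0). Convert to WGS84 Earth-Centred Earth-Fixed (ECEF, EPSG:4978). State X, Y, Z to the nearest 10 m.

WGS84: a = 6378137 m, e² = 0.006694380; N(φ) = a/√(1−e²sin²φ) = 6394052.237 m.
X = (N+h)·cosφ·cosλ = 3092562.224 m; Y = (N+h)·cosφ·sinλ = 977407.804 m; Z = (N(1−e²)+h)·sinφ = 5473522.891 m.

X 3092560 m, Y 977410 m, Z 5473520 m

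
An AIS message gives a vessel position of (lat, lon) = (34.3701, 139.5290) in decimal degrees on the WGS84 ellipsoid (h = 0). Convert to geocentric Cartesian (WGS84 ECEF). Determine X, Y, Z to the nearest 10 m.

X -4009220 m, Y 3420690 m, Z 3580410 m

WGS84: a = 6378137 m, e² = 0.006694380; N(φ) = a/√(1−e²sin²φ) = 6384951.808 m.
X = (N+h)·cosφ·cosλ = -4009217.072 m; Y = (N+h)·cosφ·sinλ = 3420686.892 m; Z = (N(1−e²)+h)·sinφ = 3580407.171 m.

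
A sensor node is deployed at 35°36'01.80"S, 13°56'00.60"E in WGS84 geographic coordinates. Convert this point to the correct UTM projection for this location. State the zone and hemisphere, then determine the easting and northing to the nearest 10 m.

Zone 33S: E 403390 m, N 6059840 m

Longitude 13.9335° lies in the 6° band [12°, 18°), giving zone 33; latitude is south of the equator, so 33S.
Zone 33 central meridian λ₀ = 6×33 − 183 = 15°; Δλ = -1.0665°.
Transverse Mercator on WGS84 with k₀ = 0.9996 gives E = 403394.623 m, N = 6059837.029 m.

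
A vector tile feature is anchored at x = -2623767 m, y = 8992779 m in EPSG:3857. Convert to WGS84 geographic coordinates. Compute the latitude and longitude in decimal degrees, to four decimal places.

lat 62.5584°, lon -23.5697°

R = 6378137 m. λ = x/R = -23.56969998°.
φ = 2·arctan(exp(y/R)) − 90° = 2·arctan(4.09570) − 90° = 62.55839860°.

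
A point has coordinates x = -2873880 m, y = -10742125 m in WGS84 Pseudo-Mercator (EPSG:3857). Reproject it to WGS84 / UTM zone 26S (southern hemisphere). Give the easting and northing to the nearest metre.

Web Mercator inverse (R = 6378137 m) → φ = -68.97209846°, λ = -25.81650329°.
UTM 26S forward: E = 547390.524 m, N = 2348292.128 m.

E 547391 m, N 2348292 m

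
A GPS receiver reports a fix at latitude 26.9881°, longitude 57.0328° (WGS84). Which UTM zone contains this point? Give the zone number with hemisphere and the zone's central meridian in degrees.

UTM zone = ⌊(λ + 180)/6⌋ + 1; 57.0328° ∈ [54°, 60°) → zone 40.
Hemisphere: N (φ ≥ 0).
Central meridian λ₀ = 6×40 − 183 = 57°.

Zone 40N, central meridian 57°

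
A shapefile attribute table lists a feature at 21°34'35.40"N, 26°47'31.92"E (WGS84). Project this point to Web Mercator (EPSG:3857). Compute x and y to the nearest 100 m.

x 2982500 m, y 2460800 m

Web Mercator is spherical with R = a = 6378137 m.
x = R·λ = 6378137 × 0.467612104 = 2982494.061 m.
y = R·ln tan(π/4 + φ/2) = 6378137 × 0.385810828 = 2460754.314 m.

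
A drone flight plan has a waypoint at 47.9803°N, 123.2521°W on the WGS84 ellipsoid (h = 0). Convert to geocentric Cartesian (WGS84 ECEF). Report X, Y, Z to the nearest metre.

X -2345371 m, Y -3576999 m, Z 4715410 m

WGS84: a = 6378137 m, e² = 0.006694380; N(φ) = a/√(1−e²sin²φ) = 6389952.651 m.
X = (N+h)·cosφ·cosλ = -2345370.612 m; Y = (N+h)·cosφ·sinλ = -3576998.757 m; Z = (N(1−e²)+h)·sinφ = 4715410.356 m.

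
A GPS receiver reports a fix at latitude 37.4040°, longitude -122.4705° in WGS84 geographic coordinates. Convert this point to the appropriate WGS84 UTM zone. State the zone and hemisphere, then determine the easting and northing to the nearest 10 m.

Longitude -122.4705° lies in the 6° band [-126°, -120°), giving zone 10; latitude is north of the equator, so 10N.
Zone 10 central meridian λ₀ = 6×10 − 183 = -123°; Δλ = +0.5295°.
Transverse Mercator on WGS84 with k₀ = 0.9996 gives E = 546862.573 m, N = 4139822.471 m.

Zone 10N: E 546860 m, N 4139820 m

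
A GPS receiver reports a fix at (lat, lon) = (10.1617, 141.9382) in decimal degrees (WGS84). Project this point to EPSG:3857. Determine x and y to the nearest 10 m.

Web Mercator is spherical with R = a = 6378137 m.
x = R·λ = 6378137 × 2.477288924 = 15800488.148 m.
y = R·ln tan(π/4 + φ/2) = 6378137 × 0.178292281 = 1137172.595 m.

x 15800490 m, y 1137170 m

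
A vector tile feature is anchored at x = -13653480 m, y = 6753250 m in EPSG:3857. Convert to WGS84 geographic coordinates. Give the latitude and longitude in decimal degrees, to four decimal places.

R = 6378137 m. λ = x/R = -122.65129765°.
φ = 2·arctan(exp(y/R)) − 90° = 2·arctan(2.88294) − 90° = 51.74000023°.

lat 51.7400°, lon -122.6513°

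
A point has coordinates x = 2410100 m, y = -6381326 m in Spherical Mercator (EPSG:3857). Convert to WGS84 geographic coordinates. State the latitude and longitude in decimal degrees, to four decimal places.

R = 6378137 m. λ = x/R = 21.65029666°.
φ = 2·arctan(exp(y/R)) − 90° = 2·arctan(0.36770) − 90° = -49.62349887°.

lat -49.6235°, lon 21.6503°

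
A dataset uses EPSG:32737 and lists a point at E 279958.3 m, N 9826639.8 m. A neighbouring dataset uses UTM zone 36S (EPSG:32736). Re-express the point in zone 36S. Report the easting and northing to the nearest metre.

UTM 37S → geographic: φ = -1.56749999°, λ = 37.02220045°.
UTM 36S (λ₀ = 33°) forward: E = 947773.703 m, N = 9826313.248 m.

E 947774 m, N 9826313 m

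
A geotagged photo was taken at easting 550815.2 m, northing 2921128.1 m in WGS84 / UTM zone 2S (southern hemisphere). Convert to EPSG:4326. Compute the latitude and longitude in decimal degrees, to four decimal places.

Zone 2S: λ₀ = -171°, k₀ = 0.9996, false easting 500000 m, false northing 10000000 m.
Meridian distance M = (N − FN)/k₀ = -7081704.6 m.
Inverse transverse Mercator on WGS84 gives φ = -63.83350005°, λ = -169.96719969°.

lat -63.8335°, lon -169.9672°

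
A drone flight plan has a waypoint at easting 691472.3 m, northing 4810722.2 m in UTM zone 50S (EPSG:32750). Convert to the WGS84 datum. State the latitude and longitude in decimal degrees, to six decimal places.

Zone 50S: λ₀ = 117°, k₀ = 0.9996, false easting 500000 m, false northing 10000000 m.
Meridian distance M = (N − FN)/k₀ = -5191354.3 m.
Inverse transverse Mercator on WGS84 gives φ = -46.82950006°, λ = 119.51059988°.

lat -46.829500°, lon 119.510600°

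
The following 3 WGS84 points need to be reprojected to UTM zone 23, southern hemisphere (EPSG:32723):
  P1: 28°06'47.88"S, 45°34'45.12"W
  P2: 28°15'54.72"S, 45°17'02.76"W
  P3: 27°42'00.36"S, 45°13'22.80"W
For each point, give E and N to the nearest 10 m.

UTM zone 23S: λ₀ = -45°, k₀ = 0.9996.
P1 (-28.1133°, -45.5792°) → (443110.728, 6890111.205) m.
P2 (-28.2652°, -45.2841°) → (472135.193, 6873386.784) m.
P3 (-27.7001°, -45.2230°) → (478013.643, 6935998.476) m.

P1: E 443110 m, N 6890110 m; P2: E 472140 m, N 6873390 m; P3: E 478010 m, N 6936000 m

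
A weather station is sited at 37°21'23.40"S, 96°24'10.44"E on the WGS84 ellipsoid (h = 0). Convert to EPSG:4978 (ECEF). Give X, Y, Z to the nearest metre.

X -566081 m, Y 5044421 m, Z -3848917 m

WGS84: a = 6378137 m, e² = 0.006694380; N(φ) = a/√(1−e²sin²φ) = 6386011.622 m.
X = (N+h)·cosφ·cosλ = -566081.021 m; Y = (N+h)·cosφ·sinλ = 5044421.111 m; Z = (N(1−e²)+h)·sinφ = -3848916.672 m.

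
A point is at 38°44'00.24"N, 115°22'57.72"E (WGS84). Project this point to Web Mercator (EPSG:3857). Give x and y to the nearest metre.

Web Mercator is spherical with R = a = 6378137 m.
x = R·λ = 6378137 × 2.013808015 = 12844343.410 m.
y = R·ln tan(π/4 + φ/2) = 6378137 × 0.734313960 = 4683555.039 m.

x 12844343 m, y 4683555 m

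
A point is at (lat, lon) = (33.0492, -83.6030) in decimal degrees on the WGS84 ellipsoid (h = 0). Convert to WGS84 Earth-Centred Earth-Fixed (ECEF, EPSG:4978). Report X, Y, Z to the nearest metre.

X 596248 m, Y -5318181 m, Z 3458534 m

WGS84: a = 6378137 m, e² = 0.006694380; N(φ) = a/√(1−e²sin²φ) = 6384495.992 m.
X = (N+h)·cosφ·cosλ = 596247.642 m; Y = (N+h)·cosφ·sinλ = -5318181.228 m; Z = (N(1−e²)+h)·sinφ = 3458533.588 m.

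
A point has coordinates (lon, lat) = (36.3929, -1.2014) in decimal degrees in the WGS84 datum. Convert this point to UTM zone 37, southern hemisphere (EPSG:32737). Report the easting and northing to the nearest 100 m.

Zone 37 central meridian λ₀ = 6×37 − 183 = 39°; Δλ = -2.6071°.
Transverse Mercator on WGS84 with k₀ = 0.9996 gives E = 209857.665 m, N = 9867070.530 m.

E 209900 m, N 9867100 m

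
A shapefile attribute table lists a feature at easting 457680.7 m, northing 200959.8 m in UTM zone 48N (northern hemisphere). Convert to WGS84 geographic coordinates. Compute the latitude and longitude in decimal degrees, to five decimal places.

lat 1.81810°, lon 104.61950°

Zone 48N: λ₀ = 105°, k₀ = 0.9996, false easting 500000 m.
Meridian distance M = (N − FN)/k₀ = 201040.2 m.
Inverse transverse Mercator on WGS84 gives φ = 1.81809989°, λ = 104.61949968°.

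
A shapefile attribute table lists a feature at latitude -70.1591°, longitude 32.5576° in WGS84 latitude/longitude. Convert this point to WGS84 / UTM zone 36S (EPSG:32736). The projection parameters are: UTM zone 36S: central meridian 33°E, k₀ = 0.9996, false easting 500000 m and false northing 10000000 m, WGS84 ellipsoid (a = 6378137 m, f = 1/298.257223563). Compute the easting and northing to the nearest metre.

E 483242 m, N 2216323 m

Zone 36 central meridian λ₀ = 6×36 − 183 = 33°; Δλ = -0.4424°.
Transverse Mercator on WGS84 with k₀ = 0.9996 gives E = 483241.959 m, N = 2216323.429 m.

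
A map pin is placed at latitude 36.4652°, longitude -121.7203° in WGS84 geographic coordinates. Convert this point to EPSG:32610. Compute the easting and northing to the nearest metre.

Zone 10 central meridian λ₀ = 6×10 − 183 = -123°; Δλ = +1.2797°.
Transverse Mercator on WGS84 with k₀ = 0.9996 gives E = 614657.958 m, N = 4036309.026 m.

E 614658 m, N 4036309 m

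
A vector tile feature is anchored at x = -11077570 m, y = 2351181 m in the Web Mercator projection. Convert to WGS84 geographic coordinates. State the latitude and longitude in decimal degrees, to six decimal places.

lat 20.658301°, lon -99.511504°

R = 6378137 m. λ = x/R = -99.51150442°.
φ = 2·arctan(exp(y/R)) − 90° = 2·arctan(1.44575) − 90° = 20.65830135°.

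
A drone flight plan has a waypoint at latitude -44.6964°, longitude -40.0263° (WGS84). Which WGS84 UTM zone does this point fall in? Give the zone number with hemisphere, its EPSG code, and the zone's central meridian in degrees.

UTM zone = ⌊(λ + 180)/6⌋ + 1; -40.0263° ∈ [-42°, -36°) → zone 24.
Hemisphere: S (φ < 0).
Central meridian λ₀ = 6×24 − 183 = -39°.
EPSG code: 32724.

Zone 24S (EPSG:32724), central meridian -39°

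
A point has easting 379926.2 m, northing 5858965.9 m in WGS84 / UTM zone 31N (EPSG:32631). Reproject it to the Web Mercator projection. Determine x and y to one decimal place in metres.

Unproject from UTM 31N (λ₀ = 3°) → φ = 52.86700003°, λ = 1.21619965°.
Web Mercator (R = 6378137 m): x = 135386.726 m, y = 6958434.319 m.

x 135386.7 m, y 6958434.3 m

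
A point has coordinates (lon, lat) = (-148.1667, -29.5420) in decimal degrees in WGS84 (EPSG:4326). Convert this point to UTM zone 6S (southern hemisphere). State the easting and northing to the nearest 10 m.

Zone 6 central meridian λ₀ = 6×6 − 183 = -147°; Δλ = -1.1667°.
Transverse Mercator on WGS84 with k₀ = 0.9996 gives E = 386957.336 m, N = 6731395.467 m.

E 386960 m, N 6731400 m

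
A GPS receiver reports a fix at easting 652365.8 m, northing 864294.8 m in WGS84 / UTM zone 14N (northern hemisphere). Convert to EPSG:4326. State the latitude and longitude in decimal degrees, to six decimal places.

lat 7.816800°, lon -97.618100°

Zone 14N: λ₀ = -99°, k₀ = 0.9996, false easting 500000 m.
Meridian distance M = (N − FN)/k₀ = 864640.7 m.
Inverse transverse Mercator on WGS84 gives φ = 7.81679968°, λ = -97.61809990°.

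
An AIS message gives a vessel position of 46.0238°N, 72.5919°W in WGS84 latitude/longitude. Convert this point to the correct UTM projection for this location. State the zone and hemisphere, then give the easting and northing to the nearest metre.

Zone 18N: E 686383 m, N 5099511 m

Longitude -72.5919° lies in the 6° band [-78°, -72°), giving zone 18; latitude is north of the equator, so 18N.
Zone 18 central meridian λ₀ = 6×18 − 183 = -75°; Δλ = +2.4081°.
Transverse Mercator on WGS84 with k₀ = 0.9996 gives E = 686382.902 m, N = 5099511.278 m.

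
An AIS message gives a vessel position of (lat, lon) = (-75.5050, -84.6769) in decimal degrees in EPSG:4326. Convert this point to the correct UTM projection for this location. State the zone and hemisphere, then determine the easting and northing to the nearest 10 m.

Longitude -84.6769° lies in the 6° band [-90°, -84°), giving zone 16; latitude is south of the equator, so 16S.
Zone 16 central meridian λ₀ = 6×16 − 183 = -87°; Δλ = +2.3231°.
Transverse Mercator on WGS84 with k₀ = 0.9996 gives E = 564890.516 m, N = 1618773.369 m.

Zone 16S: E 564890 m, N 1618770 m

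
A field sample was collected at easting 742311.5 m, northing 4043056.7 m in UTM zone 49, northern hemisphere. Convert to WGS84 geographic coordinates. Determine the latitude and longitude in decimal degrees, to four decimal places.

Zone 49N: λ₀ = 111°, k₀ = 0.9996, false easting 500000 m.
Meridian distance M = (N − FN)/k₀ = 4044674.6 m.
Inverse transverse Mercator on WGS84 gives φ = 36.50219989°, λ = 113.70550039°.

lat 36.5022°, lon 113.7055°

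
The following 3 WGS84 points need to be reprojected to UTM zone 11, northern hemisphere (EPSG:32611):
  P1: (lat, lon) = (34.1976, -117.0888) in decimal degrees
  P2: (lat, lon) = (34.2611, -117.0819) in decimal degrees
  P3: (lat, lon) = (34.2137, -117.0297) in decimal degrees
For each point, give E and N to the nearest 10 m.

P1: E 491820 m, N 3784070 m; P2: E 492460 m, N 3791110 m; P3: E 497260 m, N 3785850 m

UTM zone 11N: λ₀ = -117°, k₀ = 0.9996.
P1 (34.1976°, -117.0888°) → (491818.548, 3784069.390) m.
P2 (34.2611°, -117.0819°) → (492459.931, 3791109.878) m.
P3 (34.2137°, -117.0297°) → (497264.157, 3785851.421) m.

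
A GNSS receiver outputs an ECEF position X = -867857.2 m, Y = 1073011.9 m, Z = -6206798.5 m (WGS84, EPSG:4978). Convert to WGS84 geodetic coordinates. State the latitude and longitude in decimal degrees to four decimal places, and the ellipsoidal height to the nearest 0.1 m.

λ = atan2(Y, X) = 128.96609907°; p = √(X²+Y²) = 1380047.3 m.
Bowring's method on WGS84 (a = 6378137 m, b = 6356752.314 m) gives φ = -77.54580030°, h = 615.840 m.

lat -77.5458°, lon 128.9661°, h 615.8 m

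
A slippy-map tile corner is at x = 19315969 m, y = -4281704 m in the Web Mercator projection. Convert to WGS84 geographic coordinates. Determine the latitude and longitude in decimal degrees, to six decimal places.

R = 6378137 m. λ = x/R = 173.51830180°.
φ = 2·arctan(exp(y/R)) − 90° = 2·arctan(0.51104) − 90° = -35.86239778°.

lat -35.862398°, lon 173.518302°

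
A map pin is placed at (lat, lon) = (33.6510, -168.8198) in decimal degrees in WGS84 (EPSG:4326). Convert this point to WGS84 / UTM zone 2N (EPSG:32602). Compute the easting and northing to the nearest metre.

Zone 2 central meridian λ₀ = 6×2 − 183 = -171°; Δλ = +2.1802°.
Transverse Mercator on WGS84 with k₀ = 0.9996 gives E = 702175.367 m, N = 3725592.769 m.

E 702175 m, N 3725593 m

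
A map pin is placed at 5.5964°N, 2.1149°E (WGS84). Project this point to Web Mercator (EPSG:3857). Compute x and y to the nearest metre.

Web Mercator is spherical with R = a = 6378137 m.
x = R·λ = 6378137 × 0.036911968 = 235429.591 m.
y = R·ln tan(π/4 + φ/2) = 6378137 × 0.097831290 = 623981.374 m.

x 235430 m, y 623981 m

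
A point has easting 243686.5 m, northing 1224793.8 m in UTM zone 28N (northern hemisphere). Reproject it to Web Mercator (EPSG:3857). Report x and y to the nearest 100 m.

x -1931000 m, y 1240100 m

Unproject from UTM 28N (λ₀ = -15°) → φ = 11.07059969°, λ = -17.34619982°.
Web Mercator (R = 6378137 m): x = -1930970.131 m, y = 1240113.981 m.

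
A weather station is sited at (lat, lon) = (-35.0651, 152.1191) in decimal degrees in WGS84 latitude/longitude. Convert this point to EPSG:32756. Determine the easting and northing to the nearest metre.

E 419679 m, N 6119383 m

Zone 56 central meridian λ₀ = 6×56 − 183 = 153°; Δλ = -0.8809°.
Transverse Mercator on WGS84 with k₀ = 0.9996 gives E = 419679.048 m, N = 6119382.808 m.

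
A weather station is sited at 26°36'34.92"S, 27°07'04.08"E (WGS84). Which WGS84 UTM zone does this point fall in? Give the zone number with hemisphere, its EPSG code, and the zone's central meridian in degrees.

UTM zone = ⌊(λ + 180)/6⌋ + 1; 27.1178° ∈ [24°, 30°) → zone 35.
Hemisphere: S (φ < 0).
Central meridian λ₀ = 6×35 − 183 = 27°.
EPSG code: 32735.

Zone 35S (EPSG:32735), central meridian 27°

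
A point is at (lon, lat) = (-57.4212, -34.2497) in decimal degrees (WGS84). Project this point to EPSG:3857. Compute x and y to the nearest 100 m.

x -6392100 m, y -4062400 m

Web Mercator is spherical with R = a = 6378137 m.
x = R·λ = 6378137 × -1.002189000 = -6392098.745 m.
y = R·ln tan(π/4 + φ/2) = 6378137 × -0.636922681 = -4062380.119 m.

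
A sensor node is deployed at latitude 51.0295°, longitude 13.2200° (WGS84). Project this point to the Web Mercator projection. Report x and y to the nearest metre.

x 1471644 m, y 6626514 m

Web Mercator is spherical with R = a = 6378137 m.
x = R·λ = 6378137 × 0.230732527 = 1471643.668 m.
y = R·ln tan(π/4 + φ/2) = 6378137 × 1.038941871 = 6626513.591 m.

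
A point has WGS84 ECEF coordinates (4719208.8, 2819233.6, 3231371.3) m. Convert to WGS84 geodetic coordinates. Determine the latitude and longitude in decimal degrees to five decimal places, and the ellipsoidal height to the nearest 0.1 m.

lat 30.61630°, lon 30.85390°, h 3955.0 m

λ = atan2(Y, X) = 30.85390033°; p = √(X²+Y²) = 5497182.0 m.
Bowring's method on WGS84 (a = 6378137 m, b = 6356752.314 m) gives φ = 30.61629972°, h = 3955.023 m.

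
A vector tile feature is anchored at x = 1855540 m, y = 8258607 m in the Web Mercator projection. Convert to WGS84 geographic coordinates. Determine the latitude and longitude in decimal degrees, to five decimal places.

R = 6378137 m. λ = x/R = 16.66859942°.
φ = 2·arctan(exp(y/R)) − 90° = 2·arctan(3.65038) − 90° = 59.36000044°.

lat 59.36000°, lon 16.66860°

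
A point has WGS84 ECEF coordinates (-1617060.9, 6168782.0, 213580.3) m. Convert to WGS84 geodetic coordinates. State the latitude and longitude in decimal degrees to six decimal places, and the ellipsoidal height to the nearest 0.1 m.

λ = atan2(Y, X) = 104.68880016°; p = √(X²+Y²) = 6377206.1 m.
Bowring's method on WGS84 (a = 6378137 m, b = 6356752.314 m) gives φ = 1.93110001°, h = 2668.683 m.

lat 1.931100°, lon 104.688800°, h 2668.7 m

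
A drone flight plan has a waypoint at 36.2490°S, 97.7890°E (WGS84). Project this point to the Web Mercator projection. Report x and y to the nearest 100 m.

Web Mercator is spherical with R = a = 6378137 m.
x = R·λ = 6378137 × 1.706740022 = 10885821.685 m.
y = R·ln tan(π/4 + φ/2) = 6378137 × -0.679655784 = -4334937.701 m.

x 10885800 m, y -4334900 m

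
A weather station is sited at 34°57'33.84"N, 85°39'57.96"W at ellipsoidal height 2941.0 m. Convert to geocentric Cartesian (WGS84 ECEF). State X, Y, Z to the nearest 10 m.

X 395630 m, Y -5220450 m, Z 3635860 m

WGS84: a = 6378137 m, e² = 0.006694380; N(φ) = a/√(1−e²sin²φ) = 6385157.916 m.
X = (N+h)·cosφ·cosλ = 395633.911 m; Y = (N+h)·cosφ·sinλ = -5220449.165 m; Z = (N(1−e²)+h)·sinφ = 3635861.573 m.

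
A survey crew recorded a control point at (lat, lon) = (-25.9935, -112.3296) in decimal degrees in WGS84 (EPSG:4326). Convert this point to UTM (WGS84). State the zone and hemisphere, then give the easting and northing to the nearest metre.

Longitude -112.3296° lies in the 6° band [-114°, -108°), giving zone 12; latitude is south of the equator, so 12S.
Zone 12 central meridian λ₀ = 6×12 − 183 = -111°; Δλ = -1.3296°.
Transverse Mercator on WGS84 with k₀ = 0.9996 gives E = 366922.003 m, N = 7124359.184 m.

Zone 12S: E 366922 m, N 7124359 m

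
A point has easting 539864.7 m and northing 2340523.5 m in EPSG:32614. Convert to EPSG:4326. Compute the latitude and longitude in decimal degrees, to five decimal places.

lat 21.16560°, lon -98.61600°

Zone 14N: λ₀ = -99°, k₀ = 0.9996, false easting 500000 m.
Meridian distance M = (N − FN)/k₀ = 2341460.1 m.
Inverse transverse Mercator on WGS84 gives φ = 21.16560039°, λ = -98.61600001°.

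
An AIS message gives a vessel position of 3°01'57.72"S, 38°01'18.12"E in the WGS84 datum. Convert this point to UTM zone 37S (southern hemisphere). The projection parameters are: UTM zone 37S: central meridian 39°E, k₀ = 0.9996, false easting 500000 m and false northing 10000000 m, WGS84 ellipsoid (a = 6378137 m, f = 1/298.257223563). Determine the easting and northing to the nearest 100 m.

E 391300 m, N 9664700 m

Zone 37 central meridian λ₀ = 6×37 − 183 = 39°; Δλ = -0.9783°.
Transverse Mercator on WGS84 with k₀ = 0.9996 gives E = 391285.855 m, N = 9664743.281 m.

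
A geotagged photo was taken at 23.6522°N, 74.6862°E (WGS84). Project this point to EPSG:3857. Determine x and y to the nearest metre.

x 8314030 m, y 2711084 m

Web Mercator is spherical with R = a = 6378137 m.
x = R·λ = 6378137 × 1.303520096 = 8314029.753 m.
y = R·ln tan(π/4 + φ/2) = 6378137 × 0.425058928 = 2711084.073 m.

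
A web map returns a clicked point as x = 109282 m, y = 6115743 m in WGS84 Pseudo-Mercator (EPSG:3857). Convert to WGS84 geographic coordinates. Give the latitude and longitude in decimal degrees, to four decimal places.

R = 6378137 m. λ = x/R = 0.98169691°.
φ = 2·arctan(exp(y/R)) − 90° = 2·arctan(2.60872) − 90° = 48.05339823°.

lat 48.0534°, lon 0.9817°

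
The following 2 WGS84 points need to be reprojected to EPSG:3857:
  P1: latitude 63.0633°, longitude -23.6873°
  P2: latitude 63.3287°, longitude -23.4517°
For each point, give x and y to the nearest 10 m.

P1: x -2636860 m, y 9115790 m; P2: x -2610630 m, y 9181310 m

Web Mercator: x = R·λ, y = R·ln tan(π/4+φ/2), R = 6378137 m.
P1 (63.0633°, -23.6873°) → (-2636858.174, 9115789.064) m.
P2 (63.3287°, -23.4517°) → (-2610631.302, 9181306.507) m.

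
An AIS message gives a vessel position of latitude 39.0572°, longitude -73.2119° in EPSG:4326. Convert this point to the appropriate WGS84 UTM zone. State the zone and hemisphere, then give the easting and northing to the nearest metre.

Longitude -73.2119° lies in the 6° band [-78°, -72°), giving zone 18; latitude is north of the equator, so 18N.
Zone 18 central meridian λ₀ = 6×18 − 183 = -75°; Δλ = +1.7881°.
Transverse Mercator on WGS84 with k₀ = 0.9996 gives E = 654715.202 m, N = 4324645.608 m.

Zone 18N: E 654715 m, N 4324646 m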